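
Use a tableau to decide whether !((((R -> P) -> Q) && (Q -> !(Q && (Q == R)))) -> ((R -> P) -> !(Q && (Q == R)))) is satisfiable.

Initial set: {!((((R -> P) -> Q) && (Q -> !(Q && (Q == R)))) -> ((R -> P) -> !(Q && (Q == R))))}.
!((((R -> P) -> Q) && (Q -> !(Q && (Q == R)))) -> ((R -> P) -> !(Q && (Q == R)))): α-rule — add (((R -> P) -> Q) && (Q -> !(Q && (Q == R)))), !((R -> P) -> !(Q && (Q == R))).
(((R -> P) -> Q) && (Q -> !(Q && (Q == R)))): α-rule — add ((R -> P) -> Q), (Q -> !(Q && (Q == R))).
!((R -> P) -> !(Q && (Q == R))): α-rule — add (R -> P), !!(Q && (Q == R)).
!!(Q && (Q == R)): α-rule — add Q, (Q == R).
((R -> P) -> Q): β-rule — branch into !(R -> P)  //  Q.
  branch 1 (add !(R -> P)):
    !(R -> P): α-rule — add R, !P.
    (Q -> !(Q && (Q == R))): β-rule — branch into !Q  //  !(Q && (Q == R)).
      branch 1.1 (add !Q):
        × closes — contains both Q and !Q.
      branch 1.2 (add !(Q && (Q == R))):
        (R -> P): β-rule — branch into !R  //  P.
          branch 1.2.1 (add !R):
            × closes — contains both R and !R.
          branch 1.2.2 (add P):
            × closes — contains both P and !P.
  branch 2 (add Q):
    (Q -> !(Q && (Q == R))): β-rule — branch into !Q  //  !(Q && (Q == R)).
      branch 2.1 (add !Q):
        × closes — contains both Q and !Q.
      branch 2.2 (add !(Q && (Q == R))):
        (R -> P): β-rule — branch into !R  //  P.
          branch 2.2.1 (add !R):
            (Q == R): β-rule — branch into Q, R  //  !Q, !R.
              branch 2.2.1.1 (add Q, R):
                × closes — contains both R and !R.
              branch 2.2.1.2 (add !Q, !R):
                × closes — contains both Q and !Q.
          branch 2.2.2 (add P):
            (Q == R): β-rule — branch into Q, R  //  !Q, !R.
              branch 2.2.2.1 (add Q, R):
                !(Q && (Q == R)): β-rule — branch into !Q  //  !(Q == R).
                  branch 2.2.2.1.1 (add !Q):
                    × closes — contains both Q and !Q.
                  branch 2.2.2.1.2 (add !(Q == R)):
                    !(Q == R): β-rule — branch into Q, !R  //  !Q, R.
                      branch 2.2.2.1.2.1 (add Q, !R):
                        × closes — contains both R and !R.
                      branch 2.2.2.1.2.2 (add !Q, R):
                        × closes — contains both Q and !Q.
              branch 2.2.2.2 (add !Q, !R):
                × closes — contains both Q and !Q.
All 10 branches close.
Every branch closed; the formula is unsatisfiable.

Unsatisfiable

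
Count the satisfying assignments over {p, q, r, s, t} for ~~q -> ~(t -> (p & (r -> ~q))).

Initial set: {(~~q -> ~(t -> (p & (r -> ~q))))}.
(~~q -> ~(t -> (p & (r -> ~q)))): β-rule — branch into ~~~q  //  ~(t -> (p & (r -> ~q))).
  branch 1 (add ~~~q):
    ~~~q: drop double negation, giving ~q.
    ○ open, literals {q=F}.
  branch 2 (add ~(t -> (p & (r -> ~q)))):
    ~(t -> (p & (r -> ~q))): α-rule — add t, ~(p & (r -> ~q)).
    ~(p & (r -> ~q)): β-rule — branch into ~p  //  ~(r -> ~q).
      branch 2.1 (add ~p):
        ○ open, literals {p=F, t=T}.
      branch 2.2 (add ~(r -> ~q)):
        ~(r -> ~q): α-rule — add r, ~~q.
        ○ open, literals {q=T, r=T, t=T}.
0 branches closed, 3 open.
Each open branch fixes some atoms; the unmentioned ones are free. Counting distinct full assignments: branch {q=F} (p, r, s, t) contributes 16 new; branch {p=F, t=T} (q, r, s) contributes 4 new; branch {q=T, r=T, t=T} (p, s) contributes 2 new. Total: 22.

22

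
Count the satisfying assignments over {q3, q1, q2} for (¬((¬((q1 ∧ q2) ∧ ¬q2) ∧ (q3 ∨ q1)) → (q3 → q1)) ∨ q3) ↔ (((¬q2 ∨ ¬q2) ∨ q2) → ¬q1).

Initial set: {((¬((¬((q1 ∧ q2) ∧ ¬q2) ∧ (q3 ∨ q1)) → (q3 → q1)) ∨ q3) ↔ (((¬q2 ∨ ¬q2) ∨ q2) → ¬q1))}.
((¬((¬((q1 ∧ q2) ∧ ¬q2) ∧ (q3 ∨ q1)) → (q3 → q1)) ∨ q3) ↔ (((¬q2 ∨ ¬q2) ∨ q2) → ¬q1)): β-rule — branch into (¬((¬((q1 ∧ q2) ∧ ¬q2) ∧ (q3 ∨ q1)) → (q3 → q1)) ∨ q3), (((¬q2 ∨ ¬q2) ∨ q2) → ¬q1)  //  ¬(¬((¬((q1 ∧ q2) ∧ ¬q2) ∧ (q3 ∨ q1)) → (q3 → q1)) ∨ q3), ¬(((¬q2 ∨ ¬q2) ∨ q2) → ¬q1).
  branch 1 (add (¬((¬((q1 ∧ q2) ∧ ¬q2) ∧ (q3 ∨ q1)) → (q3 → q1)) ∨ q3), (((¬q2 ∨ ¬q2) ∨ q2) → ¬q1)):
    (¬((¬((q1 ∧ q2) ∧ ¬q2) ∧ (q3 ∨ q1)) → (q3 → q1)) ∨ q3): β-rule — branch into ¬((¬((q1 ∧ q2) ∧ ¬q2) ∧ (q3 ∨ q1)) → (q3 → q1))  //  q3.
      branch 1.1 (add ¬((¬((q1 ∧ q2) ∧ ¬q2) ∧ (q3 ∨ q1)) → (q3 → q1))):
        ¬((¬((q1 ∧ q2) ∧ ¬q2) ∧ (q3 ∨ q1)) → (q3 → q1)): α-rule — add (¬((q1 ∧ q2) ∧ ¬q2) ∧ (q3 ∨ q1)), ¬(q3 → q1).
        (¬((q1 ∧ q2) ∧ ¬q2) ∧ (q3 ∨ q1)): α-rule — add ¬((q1 ∧ q2) ∧ ¬q2), (q3 ∨ q1).
        ¬(q3 → q1): α-rule — add q3, ¬q1.
        (((¬q2 ∨ ¬q2) ∨ q2) → ¬q1): β-rule — branch into ¬((¬q2 ∨ ¬q2) ∨ q2)  //  ¬q1.
          branch 1.1.1 (add ¬((¬q2 ∨ ¬q2) ∨ q2)):
            ¬((¬q2 ∨ ¬q2) ∨ q2): α-rule — add ¬(¬q2 ∨ ¬q2), ¬q2.
            ¬(¬q2 ∨ ¬q2): α-rule — add ¬¬q2, ¬¬q2.
            × closes — contains both q2 and ¬q2.
          branch 1.1.2 (add ¬q1):
            ¬((q1 ∧ q2) ∧ ¬q2): β-rule — branch into ¬(q1 ∧ q2)  //  ¬¬q2.
              branch 1.1.2.1 (add ¬(q1 ∧ q2)):
                (q3 ∨ q1): β-rule — branch into q3  //  q1.
                  branch 1.1.2.1.1 (add q3):
                    ¬(q1 ∧ q2): β-rule — branch into ¬q1  //  ¬q2.
                      branch 1.1.2.1.1.1 (add ¬q1):
                        ○ open, literals {q1=false, q3=true}.
                      branch 1.1.2.1.1.2 (add ¬q2):
                        ○ open, literals {q1=false, q2=false, q3=true}.
                  branch 1.1.2.1.2 (add q1):
                    × closes — contains both q1 and ¬q1.
              branch 1.1.2.2 (add ¬¬q2):
                (q3 ∨ q1): β-rule — branch into q3  //  q1.
                  branch 1.1.2.2.1 (add q3):
                    ○ open, literals {q1=false, q2=true, q3=true}.
                  branch 1.1.2.2.2 (add q1):
                    × closes — contains both q1 and ¬q1.
      branch 1.2 (add q3):
        (((¬q2 ∨ ¬q2) ∨ q2) → ¬q1): β-rule — branch into ¬((¬q2 ∨ ¬q2) ∨ q2)  //  ¬q1.
          branch 1.2.1 (add ¬((¬q2 ∨ ¬q2) ∨ q2)):
            ¬((¬q2 ∨ ¬q2) ∨ q2): α-rule — add ¬(¬q2 ∨ ¬q2), ¬q2.
            ¬(¬q2 ∨ ¬q2): α-rule — add ¬¬q2, ¬¬q2.
            × closes — contains both q2 and ¬q2.
          branch 1.2.2 (add ¬q1):
            ○ open, literals {q1=false, q3=true}.
  branch 2 (add ¬(¬((¬((q1 ∧ q2) ∧ ¬q2) ∧ (q3 ∨ q1)) → (q3 → q1)) ∨ q3), ¬(((¬q2 ∨ ¬q2) ∨ q2) → ¬q1)):
    ¬(¬((¬((q1 ∧ q2) ∧ ¬q2) ∧ (q3 ∨ q1)) → (q3 → q1)) ∨ q3): α-rule — add ¬¬((¬((q1 ∧ q2) ∧ ¬q2) ∧ (q3 ∨ q1)) → (q3 → q1)), ¬q3.
    ¬(((¬q2 ∨ ¬q2) ∨ q2) → ¬q1): α-rule — add ((¬q2 ∨ ¬q2) ∨ q2), ¬¬q1.
    ¬¬((¬((q1 ∧ q2) ∧ ¬q2) ∧ (q3 ∨ q1)) → (q3 → q1)): β-rule — branch into ¬(¬((q1 ∧ q2) ∧ ¬q2) ∧ (q3 ∨ q1))  //  (q3 → q1).
      branch 2.1 (add ¬(¬((q1 ∧ q2) ∧ ¬q2) ∧ (q3 ∨ q1))):
        ((¬q2 ∨ ¬q2) ∨ q2): β-rule — branch into (¬q2 ∨ ¬q2)  //  q2.
          branch 2.1.1 (add (¬q2 ∨ ¬q2)):
            ¬(¬((q1 ∧ q2) ∧ ¬q2) ∧ (q3 ∨ q1)): β-rule — branch into ¬¬((q1 ∧ q2) ∧ ¬q2)  //  ¬(q3 ∨ q1).
              branch 2.1.1.1 (add ¬¬((q1 ∧ q2) ∧ ¬q2)):
                ¬¬((q1 ∧ q2) ∧ ¬q2): α-rule — add (q1 ∧ q2), ¬q2.
                (q1 ∧ q2): α-rule — add q1, q2.
                × closes — contains both q2 and ¬q2.
              branch 2.1.1.2 (add ¬(q3 ∨ q1)):
                ¬(q3 ∨ q1): α-rule — add ¬q3, ¬q1.
                × closes — contains both q1 and ¬q1.
          branch 2.1.2 (add q2):
            ¬(¬((q1 ∧ q2) ∧ ¬q2) ∧ (q3 ∨ q1)): β-rule — branch into ¬¬((q1 ∧ q2) ∧ ¬q2)  //  ¬(q3 ∨ q1).
              branch 2.1.2.1 (add ¬¬((q1 ∧ q2) ∧ ¬q2)):
                ¬¬((q1 ∧ q2) ∧ ¬q2): α-rule — add (q1 ∧ q2), ¬q2.
                × closes — contains both q2 and ¬q2.
              branch 2.1.2.2 (add ¬(q3 ∨ q1)):
                ¬(q3 ∨ q1): α-rule — add ¬q3, ¬q1.
                × closes — contains both q1 and ¬q1.
      branch 2.2 (add (q3 → q1)):
        ((¬q2 ∨ ¬q2) ∨ q2): β-rule — branch into (¬q2 ∨ ¬q2)  //  q2.
          branch 2.2.1 (add (¬q2 ∨ ¬q2)):
            (q3 → q1): β-rule — branch into ¬q3  //  q1.
              branch 2.2.1.1 (add ¬q3):
                (¬q2 ∨ ¬q2): β-rule — branch into ¬q2  //  ¬q2.
                  branch 2.2.1.1.1 (add ¬q2):
                    ○ open, literals {q1=true, q2=false, q3=false}.
                  branch 2.2.1.1.2 (add ¬q2):
                    ○ open, literals {q1=true, q2=false, q3=false}.
              branch 2.2.1.2 (add q1):
                (¬q2 ∨ ¬q2): β-rule — branch into ¬q2  //  ¬q2.
                  branch 2.2.1.2.1 (add ¬q2):
                    ○ open, literals {q1=true, q2=false, q3=false}.
                  branch 2.2.1.2.2 (add ¬q2):
                    ○ open, literals {q1=true, q2=false, q3=false}.
          branch 2.2.2 (add q2):
            (q3 → q1): β-rule — branch into ¬q3  //  q1.
              branch 2.2.2.1 (add ¬q3):
                ○ open, literals {q1=true, q2=true, q3=false}.
              branch 2.2.2.2 (add q1):
                ○ open, literals {q1=true, q2=true, q3=false}.
8 branches closed, 10 open.
Each open branch fixes some atoms; the unmentioned ones are free. Counting distinct full assignments: branch {q1=false, q3=true} (q2) contributes 2 new; branch {q1=false, q2=false, q3=true} (none free) contributes 0 new; branch {q1=false, q2=true, q3=true} (none free) contributes 0 new; branch {q1=false, q3=true} (q2) contributes 0 new; branch {q1=true, q2=false, q3=false} (none free) contributes 1 new; branch {q1=true, q2=false, q3=false} (none free) contributes 0 new; branch {q1=true, q2=false, q3=false} (none free) contributes 0 new; branch {q1=true, q2=false, q3=false} (none free) contributes 0 new; branch {q1=true, q2=true, q3=false} (none free) contributes 1 new; branch {q1=true, q2=true, q3=false} (none free) contributes 0 new. Total: 4.

4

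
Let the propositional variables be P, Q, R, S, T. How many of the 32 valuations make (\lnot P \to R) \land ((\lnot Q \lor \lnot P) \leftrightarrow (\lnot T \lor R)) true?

Initial set: {T ((\lnot P \to R) \land ((\lnot Q \lor \lnot P) \leftrightarrow (\lnot T \lor R)))}.
T ((\lnot P \to R) \land ((\lnot Q \lor \lnot P) \leftrightarrow (\lnot T \lor R))): α-rule — add T (\lnot P \to R), T ((\lnot Q \lor \lnot P) \leftrightarrow (\lnot T \lor R)).
T (\lnot P \to R): β-rule — branch into F \lnot P  //  T R.
  branch 1 (add F \lnot P):
    T ((\lnot Q \lor \lnot P) \leftrightarrow (\lnot T \lor R)): β-rule — branch into T (\lnot Q \lor \lnot P), T (\lnot T \lor R)  //  F (\lnot Q \lor \lnot P), F (\lnot T \lor R).
      branch 1.1 (add T (\lnot Q \lor \lnot P), T (\lnot T \lor R)):
        T (\lnot Q \lor \lnot P): β-rule — branch into T \lnot Q  //  T \lnot P.
          branch 1.1.1 (add T \lnot Q):
            T (\lnot T \lor R): β-rule — branch into T \lnot T  //  T R.
              branch 1.1.1.1 (add T \lnot T):
                ○ open, literals {P=T, Q=F, T=F}.
              branch 1.1.1.2 (add T R):
                ○ open, literals {P=T, Q=F, R=T}.
          branch 1.1.2 (add T \lnot P):
            × closes — contains both P and \lnot P.
      branch 1.2 (add F (\lnot Q \lor \lnot P), F (\lnot T \lor R)):
        F (\lnot Q \lor \lnot P): α-rule — add F \lnot Q, F \lnot P.
        F (\lnot T \lor R): α-rule — add F \lnot T, F R.
        ○ open, literals {P=T, Q=T, R=F, T=T}.
  branch 2 (add T R):
    T ((\lnot Q \lor \lnot P) \leftrightarrow (\lnot T \lor R)): β-rule — branch into T (\lnot Q \lor \lnot P), T (\lnot T \lor R)  //  F (\lnot Q \lor \lnot P), F (\lnot T \lor R).
      branch 2.1 (add T (\lnot Q \lor \lnot P), T (\lnot T \lor R)):
        T (\lnot Q \lor \lnot P): β-rule — branch into T \lnot Q  //  T \lnot P.
          branch 2.1.1 (add T \lnot Q):
            T (\lnot T \lor R): β-rule — branch into T \lnot T  //  T R.
              branch 2.1.1.1 (add T \lnot T):
                ○ open, literals {Q=F, R=T, T=F}.
              branch 2.1.1.2 (add T R):
                ○ open, literals {Q=F, R=T}.
          branch 2.1.2 (add T \lnot P):
            T (\lnot T \lor R): β-rule — branch into T \lnot T  //  T R.
              branch 2.1.2.1 (add T \lnot T):
                ○ open, literals {P=F, R=T, T=F}.
              branch 2.1.2.2 (add T R):
                ○ open, literals {P=F, R=T}.
      branch 2.2 (add F (\lnot Q \lor \lnot P), F (\lnot T \lor R)):
        F (\lnot Q \lor \lnot P): α-rule — add F \lnot Q, F \lnot P.
        F (\lnot T \lor R): α-rule — add F \lnot T, F R.
        × closes — contains both R and \lnot R.
2 branches closed, 7 open.
Each open branch fixes some atoms; the unmentioned ones are free. Counting distinct full assignments: branch {P=T, Q=F, T=F} (R, S) contributes 4 new; branch {P=T, Q=F, R=T} (S, T) contributes 2 new; branch {P=T, Q=T, R=F, T=T} (S) contributes 2 new; branch {Q=F, R=T, T=F} (P, S) contributes 2 new; branch {Q=F, R=T} (P, S, T) contributes 2 new; branch {P=F, R=T, T=F} (Q, S) contributes 2 new; branch {P=F, R=T} (Q, S, T) contributes 2 new. Total: 16.

16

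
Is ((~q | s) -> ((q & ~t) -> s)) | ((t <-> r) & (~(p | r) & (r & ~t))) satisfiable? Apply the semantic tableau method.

Satisfiable

Initial set: {T (((~q | s) -> ((q & ~t) -> s)) | ((t <-> r) & (~(p | r) & (r & ~t))))}.
T (((~q | s) -> ((q & ~t) -> s)) | ((t <-> r) & (~(p | r) & (r & ~t)))): β-rule — branch into T ((~q | s) -> ((q & ~t) -> s))  //  T ((t <-> r) & (~(p | r) & (r & ~t))).
  branch 1 (add T ((~q | s) -> ((q & ~t) -> s))):
    T ((~q | s) -> ((q & ~t) -> s)): β-rule — branch into F (~q | s)  //  T ((q & ~t) -> s).
      branch 1.1 (add F (~q | s)):
        F (~q | s): α-rule — add F ~q, F s.
        ○ open, literals {q=T, s=F}.
      branch 1.2 (add T ((q & ~t) -> s)):
        T ((q & ~t) -> s): β-rule — branch into F (q & ~t)  //  T s.
          branch 1.2.1 (add F (q & ~t)):
            F (q & ~t): β-rule — branch into F q  //  F ~t.
              branch 1.2.1.1 (add F q):
                ○ open, literals {q=F}.
              branch 1.2.1.2 (add F ~t):
                ○ open, literals {t=T}.
          branch 1.2.2 (add T s):
            ○ open, literals {s=T}.
  branch 2 (add T ((t <-> r) & (~(p | r) & (r & ~t)))):
    T ((t <-> r) & (~(p | r) & (r & ~t))): α-rule — add T (t <-> r), T (~(p | r) & (r & ~t)).
    T (~(p | r) & (r & ~t)): α-rule — add T ~(p | r), T (r & ~t).
    T ~(p | r): α-rule — add F p, F r.
    T (r & ~t): α-rule — add T r, T ~t.
    × closes — contains both r and ~r.
1 branch closed, 4 open.
An open branch gives a satisfying assignment: q=T, s=F.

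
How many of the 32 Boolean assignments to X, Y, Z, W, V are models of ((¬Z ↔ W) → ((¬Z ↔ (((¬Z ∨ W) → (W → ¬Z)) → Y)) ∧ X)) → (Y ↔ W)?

Initial set: {T (((¬Z ↔ W) → ((¬Z ↔ (((¬Z ∨ W) → (W → ¬Z)) → Y)) ∧ X)) → (Y ↔ W))}.
T (((¬Z ↔ W) → ((¬Z ↔ (((¬Z ∨ W) → (W → ¬Z)) → Y)) ∧ X)) → (Y ↔ W)): β-rule — branch into F ((¬Z ↔ W) → ((¬Z ↔ (((¬Z ∨ W) → (W → ¬Z)) → Y)) ∧ X))  //  T (Y ↔ W).
  branch 1 (add F ((¬Z ↔ W) → ((¬Z ↔ (((¬Z ∨ W) → (W → ¬Z)) → Y)) ∧ X))):
    F ((¬Z ↔ W) → ((¬Z ↔ (((¬Z ∨ W) → (W → ¬Z)) → Y)) ∧ X)): α-rule — add T (¬Z ↔ W), F ((¬Z ↔ (((¬Z ∨ W) → (W → ¬Z)) → Y)) ∧ X).
    T (¬Z ↔ W): β-rule — branch into T ¬Z, T W  //  F ¬Z, F W.
      branch 1.1 (add T ¬Z, T W):
        F ((¬Z ↔ (((¬Z ∨ W) → (W → ¬Z)) → Y)) ∧ X): β-rule — branch into F (¬Z ↔ (((¬Z ∨ W) → (W → ¬Z)) → Y))  //  F X.
          branch 1.1.1 (add F (¬Z ↔ (((¬Z ∨ W) → (W → ¬Z)) → Y))):
            F (¬Z ↔ (((¬Z ∨ W) → (W → ¬Z)) → Y)): β-rule — branch into T ¬Z, F (((¬Z ∨ W) → (W → ¬Z)) → Y)  //  F ¬Z, T (((¬Z ∨ W) → (W → ¬Z)) → Y).
              branch 1.1.1.1 (add T ¬Z, F (((¬Z ∨ W) → (W → ¬Z)) → Y)):
                F (((¬Z ∨ W) → (W → ¬Z)) → Y): α-rule — add T ((¬Z ∨ W) → (W → ¬Z)), F Y.
                T ((¬Z ∨ W) → (W → ¬Z)): β-rule — branch into F (¬Z ∨ W)  //  T (W → ¬Z).
                  branch 1.1.1.1.1 (add F (¬Z ∨ W)):
                    F (¬Z ∨ W): α-rule — add F ¬Z, F W.
                    × closes — contains both Z and ¬Z.
                  branch 1.1.1.1.2 (add T (W → ¬Z)):
                    T (W → ¬Z): β-rule — branch into F W  //  T ¬Z.
                      branch 1.1.1.1.2.1 (add F W):
                        × closes — contains both W and ¬W.
                      branch 1.1.1.1.2.2 (add T ¬Z):
                        ○ open, literals {W=1, Y=0, Z=0}.
              branch 1.1.1.2 (add F ¬Z, T (((¬Z ∨ W) → (W → ¬Z)) → Y)):
                × closes — contains both Z and ¬Z.
          branch 1.1.2 (add F X):
            ○ open, literals {W=1, X=0, Z=0}.
      branch 1.2 (add F ¬Z, F W):
        F ((¬Z ↔ (((¬Z ∨ W) → (W → ¬Z)) → Y)) ∧ X): β-rule — branch into F (¬Z ↔ (((¬Z ∨ W) → (W → ¬Z)) → Y))  //  F X.
          branch 1.2.1 (add F (¬Z ↔ (((¬Z ∨ W) → (W → ¬Z)) → Y))):
            F (¬Z ↔ (((¬Z ∨ W) → (W → ¬Z)) → Y)): β-rule — branch into T ¬Z, F (((¬Z ∨ W) → (W → ¬Z)) → Y)  //  F ¬Z, T (((¬Z ∨ W) → (W → ¬Z)) → Y).
              branch 1.2.1.1 (add T ¬Z, F (((¬Z ∨ W) → (W → ¬Z)) → Y)):
                × closes — contains both Z and ¬Z.
              branch 1.2.1.2 (add F ¬Z, T (((¬Z ∨ W) → (W → ¬Z)) → Y)):
                T (((¬Z ∨ W) → (W → ¬Z)) → Y): β-rule — branch into F ((¬Z ∨ W) → (W → ¬Z))  //  T Y.
                  branch 1.2.1.2.1 (add F ((¬Z ∨ W) → (W → ¬Z))):
                    F ((¬Z ∨ W) → (W → ¬Z)): α-rule — add T (¬Z ∨ W), F (W → ¬Z).
                    F (W → ¬Z): α-rule — add T W, F ¬Z.
                    × closes — contains both W and ¬W.
                  branch 1.2.1.2.2 (add T Y):
                    ○ open, literals {W=0, Y=1, Z=1}.
          branch 1.2.2 (add F X):
            ○ open, literals {W=0, X=0, Z=1}.
  branch 2 (add T (Y ↔ W)):
    T (Y ↔ W): β-rule — branch into T Y, T W  //  F Y, F W.
      branch 2.1 (add T Y, T W):
        ○ open, literals {W=1, Y=1}.
      branch 2.2 (add F Y, F W):
        ○ open, literals {W=0, Y=0}.
5 branches closed, 6 open.
Each open branch fixes some atoms; the unmentioned ones are free. Counting distinct full assignments: branch {W=1, Y=0, Z=0} (X, V) contributes 4 new; branch {W=1, X=0, Z=0} (Y, V) contributes 2 new; branch {W=0, Y=1, Z=1} (X, V) contributes 4 new; branch {W=0, X=0, Z=1} (Y, V) contributes 2 new; branch {W=1, Y=1} (X, Z, V) contributes 6 new; branch {W=0, Y=0} (X, Z, V) contributes 6 new. Total: 24.

24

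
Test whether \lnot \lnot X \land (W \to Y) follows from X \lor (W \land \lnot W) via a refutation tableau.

No

Initial set: {T (X \lor (W \land \lnot W)); F (\lnot \lnot X \land (W \to Y))}.
T (X \lor (W \land \lnot W)): β-rule — branch into T X  //  T (W \land \lnot W).
  branch 1 (add T X):
    F (\lnot \lnot X \land (W \to Y)): β-rule — branch into F \lnot \lnot X  //  F (W \to Y).
      branch 1.1 (add F \lnot \lnot X):
        F \lnot \lnot X: drop double negation, giving F X.
        × closes — contains both X and \lnot X.
      branch 1.2 (add F (W \to Y)):
        F (W \to Y): α-rule — add T W, F Y.
        ○ open, literals {W=1, X=1, Y=0}.
  branch 2 (add T (W \land \lnot W)):
    T (W \land \lnot W): α-rule — add T W, T \lnot W.
    × closes — contains both W and \lnot W.
2 branches closed, 1 open.
An open branch gives a countermodel: W=1, X=1, Y=0 (unmentioned atoms arbitrary); the premises hold there but the conclusion fails.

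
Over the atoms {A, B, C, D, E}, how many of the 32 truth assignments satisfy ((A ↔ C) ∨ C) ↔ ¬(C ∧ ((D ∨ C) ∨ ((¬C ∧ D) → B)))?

Initial set: {(((A ↔ C) ∨ C) ↔ ¬(C ∧ ((D ∨ C) ∨ ((¬C ∧ D) → B))))}.
(((A ↔ C) ∨ C) ↔ ¬(C ∧ ((D ∨ C) ∨ ((¬C ∧ D) → B)))): β-rule — branch into ((A ↔ C) ∨ C), ¬(C ∧ ((D ∨ C) ∨ ((¬C ∧ D) → B)))  //  ¬((A ↔ C) ∨ C), ¬¬(C ∧ ((D ∨ C) ∨ ((¬C ∧ D) → B))).
  branch 1 (add ((A ↔ C) ∨ C), ¬(C ∧ ((D ∨ C) ∨ ((¬C ∧ D) → B)))):
    ((A ↔ C) ∨ C): β-rule — branch into (A ↔ C)  //  C.
      branch 1.1 (add (A ↔ C)):
        ¬(C ∧ ((D ∨ C) ∨ ((¬C ∧ D) → B))): β-rule — branch into ¬C  //  ¬((D ∨ C) ∨ ((¬C ∧ D) → B)).
          branch 1.1.1 (add ¬C):
            (A ↔ C): β-rule — branch into A, C  //  ¬A, ¬C.
              branch 1.1.1.1 (add A, C):
                × closes — contains both C and ¬C.
              branch 1.1.1.2 (add ¬A, ¬C):
                ○ open, literals {A=0, C=0}.
          branch 1.1.2 (add ¬((D ∨ C) ∨ ((¬C ∧ D) → B))):
            ¬((D ∨ C) ∨ ((¬C ∧ D) → B)): α-rule — add ¬(D ∨ C), ¬((¬C ∧ D) → B).
            ¬(D ∨ C): α-rule — add ¬D, ¬C.
            ¬((¬C ∧ D) → B): α-rule — add (¬C ∧ D), ¬B.
            (¬C ∧ D): α-rule — add ¬C, D.
            × closes — contains both D and ¬D.
      branch 1.2 (add C):
        ¬(C ∧ ((D ∨ C) ∨ ((¬C ∧ D) → B))): β-rule — branch into ¬C  //  ¬((D ∨ C) ∨ ((¬C ∧ D) → B)).
          branch 1.2.1 (add ¬C):
            × closes — contains both C and ¬C.
          branch 1.2.2 (add ¬((D ∨ C) ∨ ((¬C ∧ D) → B))):
            ¬((D ∨ C) ∨ ((¬C ∧ D) → B)): α-rule — add ¬(D ∨ C), ¬((¬C ∧ D) → B).
            ¬(D ∨ C): α-rule — add ¬D, ¬C.
            × closes — contains both C and ¬C.
  branch 2 (add ¬((A ↔ C) ∨ C), ¬¬(C ∧ ((D ∨ C) ∨ ((¬C ∧ D) → B)))):
    ¬((A ↔ C) ∨ C): α-rule — add ¬(A ↔ C), ¬C.
    ¬¬(C ∧ ((D ∨ C) ∨ ((¬C ∧ D) → B))): α-rule — add C, ((D ∨ C) ∨ ((¬C ∧ D) → B)).
    × closes — contains both C and ¬C.
5 branches closed, 1 open.
Each open branch fixes some atoms; the unmentioned ones are free. Counting distinct full assignments: branch {A=0, C=0} (B, D, E) contributes 8 new. Total: 8.

8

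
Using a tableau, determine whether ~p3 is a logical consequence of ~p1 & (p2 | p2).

No

Initial set: {(~p1 & (p2 | p2)); ~~p3}.
(~p1 & (p2 | p2)): α-rule — add ~p1, (p2 | p2).
(p2 | p2): β-rule — branch into p2  //  p2.
  branch 1 (add p2):
    ○ open, literals {p1=false, p2=true, p3=true}.
  branch 2 (add p2):
    ○ open, literals {p1=false, p2=true, p3=true}.
0 branches closed, 2 open.
An open branch gives a countermodel: p1=false, p2=true, p3=true (unmentioned atoms arbitrary); the premises hold there but the conclusion fails.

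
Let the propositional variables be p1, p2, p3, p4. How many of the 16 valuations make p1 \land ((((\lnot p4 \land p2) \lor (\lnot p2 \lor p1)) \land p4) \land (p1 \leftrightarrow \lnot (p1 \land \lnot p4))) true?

Initial set: {T (p1 \land ((((\lnot p4 \land p2) \lor (\lnot p2 \lor p1)) \land p4) \land (p1 \leftrightarrow \lnot (p1 \land \lnot p4))))}.
T (p1 \land ((((\lnot p4 \land p2) \lor (\lnot p2 \lor p1)) \land p4) \land (p1 \leftrightarrow \lnot (p1 \land \lnot p4)))): α-rule — add T p1, T ((((\lnot p4 \land p2) \lor (\lnot p2 \lor p1)) \land p4) \land (p1 \leftrightarrow \lnot (p1 \land \lnot p4))).
T ((((\lnot p4 \land p2) \lor (\lnot p2 \lor p1)) \land p4) \land (p1 \leftrightarrow \lnot (p1 \land \lnot p4))): α-rule — add T (((\lnot p4 \land p2) \lor (\lnot p2 \lor p1)) \land p4), T (p1 \leftrightarrow \lnot (p1 \land \lnot p4)).
T (((\lnot p4 \land p2) \lor (\lnot p2 \lor p1)) \land p4): α-rule — add T ((\lnot p4 \land p2) \lor (\lnot p2 \lor p1)), T p4.
T (p1 \leftrightarrow \lnot (p1 \land \lnot p4)): β-rule — branch into T p1, T \lnot (p1 \land \lnot p4)  //  F p1, F \lnot (p1 \land \lnot p4).
  branch 1 (add T p1, T \lnot (p1 \land \lnot p4)):
    T ((\lnot p4 \land p2) \lor (\lnot p2 \lor p1)): β-rule — branch into T (\lnot p4 \land p2)  //  T (\lnot p2 \lor p1).
      branch 1.1 (add T (\lnot p4 \land p2)):
        T (\lnot p4 \land p2): α-rule — add T \lnot p4, T p2.
        × closes — contains both p4 and \lnot p4.
      branch 1.2 (add T (\lnot p2 \lor p1)):
        T \lnot (p1 \land \lnot p4): β-rule — branch into F p1  //  F \lnot p4.
          branch 1.2.1 (add F p1):
            × closes — contains both p1 and \lnot p1.
          branch 1.2.2 (add F \lnot p4):
            T (\lnot p2 \lor p1): β-rule — branch into T \lnot p2  //  T p1.
              branch 1.2.2.1 (add T \lnot p2):
                ○ open, literals {p1=true, p2=false, p4=true}.
              branch 1.2.2.2 (add T p1):
                ○ open, literals {p1=true, p4=true}.
  branch 2 (add F p1, F \lnot (p1 \land \lnot p4)):
    × closes — contains both p1 and \lnot p1.
3 branches closed, 2 open.
Each open branch fixes some atoms; the unmentioned ones are free. Counting distinct full assignments: branch {p1=true, p2=false, p4=true} (p3) contributes 2 new; branch {p1=true, p4=true} (p2, p3) contributes 2 new. Total: 4.

4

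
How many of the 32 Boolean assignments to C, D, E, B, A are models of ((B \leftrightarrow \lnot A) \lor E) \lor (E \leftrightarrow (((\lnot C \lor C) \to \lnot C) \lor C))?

24

Initial set: {(((B \leftrightarrow \lnot A) \lor E) \lor (E \leftrightarrow (((\lnot C \lor C) \to \lnot C) \lor C)))}.
(((B \leftrightarrow \lnot A) \lor E) \lor (E \leftrightarrow (((\lnot C \lor C) \to \lnot C) \lor C))): β-rule — branch into ((B \leftrightarrow \lnot A) \lor E)  //  (E \leftrightarrow (((\lnot C \lor C) \to \lnot C) \lor C)).
  branch 1 (add ((B \leftrightarrow \lnot A) \lor E)):
    ((B \leftrightarrow \lnot A) \lor E): β-rule — branch into (B \leftrightarrow \lnot A)  //  E.
      branch 1.1 (add (B \leftrightarrow \lnot A)):
        (B \leftrightarrow \lnot A): β-rule — branch into B, \lnot A  //  \lnot B, \lnot \lnot A.
          branch 1.1.1 (add B, \lnot A):
            ○ open, literals {A=false, B=true}.
          branch 1.1.2 (add \lnot B, \lnot \lnot A):
            ○ open, literals {A=true, B=false}.
      branch 1.2 (add E):
        ○ open, literals {E=true}.
  branch 2 (add (E \leftrightarrow (((\lnot C \lor C) \to \lnot C) \lor C))):
    (E \leftrightarrow (((\lnot C \lor C) \to \lnot C) \lor C)): β-rule — branch into E, (((\lnot C \lor C) \to \lnot C) \lor C)  //  \lnot E, \lnot (((\lnot C \lor C) \to \lnot C) \lor C).
      branch 2.1 (add E, (((\lnot C \lor C) \to \lnot C) \lor C)):
        (((\lnot C \lor C) \to \lnot C) \lor C): β-rule — branch into ((\lnot C \lor C) \to \lnot C)  //  C.
          branch 2.1.1 (add ((\lnot C \lor C) \to \lnot C)):
            ((\lnot C \lor C) \to \lnot C): β-rule — branch into \lnot (\lnot C \lor C)  //  \lnot C.
              branch 2.1.1.1 (add \lnot (\lnot C \lor C)):
                \lnot (\lnot C \lor C): α-rule — add \lnot \lnot C, \lnot C.
                × closes — contains both C and \lnot C.
              branch 2.1.1.2 (add \lnot C):
                ○ open, literals {C=false, E=true}.
          branch 2.1.2 (add C):
            ○ open, literals {C=true, E=true}.
      branch 2.2 (add \lnot E, \lnot (((\lnot C \lor C) \to \lnot C) \lor C)):
        \lnot (((\lnot C \lor C) \to \lnot C) \lor C): α-rule — add \lnot ((\lnot C \lor C) \to \lnot C), \lnot C.
        \lnot ((\lnot C \lor C) \to \lnot C): α-rule — add (\lnot C \lor C), \lnot \lnot C.
        × closes — contains both C and \lnot C.
2 branches closed, 5 open.
Each open branch fixes some atoms; the unmentioned ones are free. Counting distinct full assignments: branch {A=false, B=true} (C, D, E) contributes 8 new; branch {A=true, B=false} (C, D, E) contributes 8 new; branch {E=true} (C, D, B, A) contributes 8 new; branch {C=false, E=true} (D, B, A) contributes 0 new; branch {C=true, E=true} (D, B, A) contributes 0 new. Total: 24.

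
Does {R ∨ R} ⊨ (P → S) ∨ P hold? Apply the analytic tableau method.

Initial set: {(R ∨ R); ¬((P → S) ∨ P)}.
¬((P → S) ∨ P): α-rule — add ¬(P → S), ¬P.
¬(P → S): α-rule — add P, ¬S.
× closes — contains both P and ¬P.
All 1 branch closes.
Every branch closed, so the premises entail the conclusion.

Yes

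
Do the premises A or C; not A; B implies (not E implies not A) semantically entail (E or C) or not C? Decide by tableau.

Initial set: {(A or C); not A; (B implies (not E implies not A)); not ((E or C) or not C)}.
not ((E or C) or not C): α-rule — add not (E or C), not not C.
not (E or C): α-rule — add not E, not C.
× closes — contains both C and not C.
All 1 branch closes.
Every branch closed, so the premises entail the conclusion.

Yes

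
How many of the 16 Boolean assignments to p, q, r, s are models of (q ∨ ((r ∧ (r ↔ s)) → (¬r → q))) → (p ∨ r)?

12

Initial set: {((q ∨ ((r ∧ (r ↔ s)) → (¬r → q))) → (p ∨ r))}.
((q ∨ ((r ∧ (r ↔ s)) → (¬r → q))) → (p ∨ r)): β-rule — branch into ¬(q ∨ ((r ∧ (r ↔ s)) → (¬r → q)))  //  (p ∨ r).
  branch 1 (add ¬(q ∨ ((r ∧ (r ↔ s)) → (¬r → q)))):
    ¬(q ∨ ((r ∧ (r ↔ s)) → (¬r → q))): α-rule — add ¬q, ¬((r ∧ (r ↔ s)) → (¬r → q)).
    ¬((r ∧ (r ↔ s)) → (¬r → q)): α-rule — add (r ∧ (r ↔ s)), ¬(¬r → q).
    (r ∧ (r ↔ s)): α-rule — add r, (r ↔ s).
    ¬(¬r → q): α-rule — add ¬r, ¬q.
    × closes — contains both r and ¬r.
  branch 2 (add (p ∨ r)):
    (p ∨ r): β-rule — branch into p  //  r.
      branch 2.1 (add p):
        ○ open, literals {p=T}.
      branch 2.2 (add r):
        ○ open, literals {r=T}.
1 branch closed, 2 open.
Each open branch fixes some atoms; the unmentioned ones are free. Counting distinct full assignments: branch {p=T} (q, r, s) contributes 8 new; branch {r=T} (p, q, s) contributes 4 new. Total: 12.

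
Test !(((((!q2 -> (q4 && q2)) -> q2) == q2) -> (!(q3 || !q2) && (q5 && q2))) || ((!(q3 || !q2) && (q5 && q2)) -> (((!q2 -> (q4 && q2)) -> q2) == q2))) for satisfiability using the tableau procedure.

Initial set: {!(((((!q2 -> (q4 && q2)) -> q2) == q2) -> (!(q3 || !q2) && (q5 && q2))) || ((!(q3 || !q2) && (q5 && q2)) -> (((!q2 -> (q4 && q2)) -> q2) == q2)))}.
!(((((!q2 -> (q4 && q2)) -> q2) == q2) -> (!(q3 || !q2) && (q5 && q2))) || ((!(q3 || !q2) && (q5 && q2)) -> (((!q2 -> (q4 && q2)) -> q2) == q2))): α-rule — add !((((!q2 -> (q4 && q2)) -> q2) == q2) -> (!(q3 || !q2) && (q5 && q2))), !((!(q3 || !q2) && (q5 && q2)) -> (((!q2 -> (q4 && q2)) -> q2) == q2)).
!((((!q2 -> (q4 && q2)) -> q2) == q2) -> (!(q3 || !q2) && (q5 && q2))): α-rule — add (((!q2 -> (q4 && q2)) -> q2) == q2), !(!(q3 || !q2) && (q5 && q2)).
!((!(q3 || !q2) && (q5 && q2)) -> (((!q2 -> (q4 && q2)) -> q2) == q2)): α-rule — add (!(q3 || !q2) && (q5 && q2)), !(((!q2 -> (q4 && q2)) -> q2) == q2).
(!(q3 || !q2) && (q5 && q2)): α-rule — add !(q3 || !q2), (q5 && q2).
!(q3 || !q2): α-rule — add !q3, !!q2.
(q5 && q2): α-rule — add q5, q2.
(((!q2 -> (q4 && q2)) -> q2) == q2): β-rule — branch into ((!q2 -> (q4 && q2)) -> q2), q2  //  !((!q2 -> (q4 && q2)) -> q2), !q2.
  branch 1 (add ((!q2 -> (q4 && q2)) -> q2), q2):
    !(!(q3 || !q2) && (q5 && q2)): β-rule — branch into !!(q3 || !q2)  //  !(q5 && q2).
      branch 1.1 (add !!(q3 || !q2)):
        !(((!q2 -> (q4 && q2)) -> q2) == q2): β-rule — branch into ((!q2 -> (q4 && q2)) -> q2), !q2  //  !((!q2 -> (q4 && q2)) -> q2), q2.
          branch 1.1.1 (add ((!q2 -> (q4 && q2)) -> q2), !q2):
            × closes — contains both q2 and !q2.
          branch 1.1.2 (add !((!q2 -> (q4 && q2)) -> q2), q2):
            !((!q2 -> (q4 && q2)) -> q2): α-rule — add (!q2 -> (q4 && q2)), !q2.
            × closes — contains both q2 and !q2.
      branch 1.2 (add !(q5 && q2)):
        !(((!q2 -> (q4 && q2)) -> q2) == q2): β-rule — branch into ((!q2 -> (q4 && q2)) -> q2), !q2  //  !((!q2 -> (q4 && q2)) -> q2), q2.
          branch 1.2.1 (add ((!q2 -> (q4 && q2)) -> q2), !q2):
            × closes — contains both q2 and !q2.
          branch 1.2.2 (add !((!q2 -> (q4 && q2)) -> q2), q2):
            !((!q2 -> (q4 && q2)) -> q2): α-rule — add (!q2 -> (q4 && q2)), !q2.
            × closes — contains both q2 and !q2.
  branch 2 (add !((!q2 -> (q4 && q2)) -> q2), !q2):
    × closes — contains both q2 and !q2.
All 5 branches close.
Every branch closed; the formula is unsatisfiable.

Unsatisfiable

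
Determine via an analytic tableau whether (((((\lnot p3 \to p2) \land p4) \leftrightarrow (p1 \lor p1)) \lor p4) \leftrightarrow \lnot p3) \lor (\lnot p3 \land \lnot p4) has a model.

Satisfiable

Initial set: {((((((\lnot p3 \to p2) \land p4) \leftrightarrow (p1 \lor p1)) \lor p4) \leftrightarrow \lnot p3) \lor (\lnot p3 \land \lnot p4))}.
((((((\lnot p3 \to p2) \land p4) \leftrightarrow (p1 \lor p1)) \lor p4) \leftrightarrow \lnot p3) \lor (\lnot p3 \land \lnot p4)): β-rule — branch into (((((\lnot p3 \to p2) \land p4) \leftrightarrow (p1 \lor p1)) \lor p4) \leftrightarrow \lnot p3)  //  (\lnot p3 \land \lnot p4).
  branch 1 (add (((((\lnot p3 \to p2) \land p4) \leftrightarrow (p1 \lor p1)) \lor p4) \leftrightarrow \lnot p3)):
    (((((\lnot p3 \to p2) \land p4) \leftrightarrow (p1 \lor p1)) \lor p4) \leftrightarrow \lnot p3): β-rule — branch into ((((\lnot p3 \to p2) \land p4) \leftrightarrow (p1 \lor p1)) \lor p4), \lnot p3  //  \lnot ((((\lnot p3 \to p2) \land p4) \leftrightarrow (p1 \lor p1)) \lor p4), \lnot \lnot p3.
      branch 1.1 (add ((((\lnot p3 \to p2) \land p4) \leftrightarrow (p1 \lor p1)) \lor p4), \lnot p3):
        ((((\lnot p3 \to p2) \land p4) \leftrightarrow (p1 \lor p1)) \lor p4): β-rule — branch into (((\lnot p3 \to p2) \land p4) \leftrightarrow (p1 \lor p1))  //  p4.
          branch 1.1.1 (add (((\lnot p3 \to p2) \land p4) \leftrightarrow (p1 \lor p1))):
            (((\lnot p3 \to p2) \land p4) \leftrightarrow (p1 \lor p1)): β-rule — branch into ((\lnot p3 \to p2) \land p4), (p1 \lor p1)  //  \lnot ((\lnot p3 \to p2) \land p4), \lnot (p1 \lor p1).
              branch 1.1.1.1 (add ((\lnot p3 \to p2) \land p4), (p1 \lor p1)):
                ((\lnot p3 \to p2) \land p4): α-rule — add (\lnot p3 \to p2), p4.
                (p1 \lor p1): β-rule — branch into p1  //  p1.
                  branch 1.1.1.1.1 (add p1):
                    (\lnot p3 \to p2): β-rule — branch into \lnot \lnot p3  //  p2.
                      branch 1.1.1.1.1.1 (add \lnot \lnot p3):
                        × closes — contains both p3 and \lnot p3.
                      branch 1.1.1.1.1.2 (add p2):
                        ○ open, literals {p1=1, p2=1, p3=0, p4=1}.
                  branch 1.1.1.1.2 (add p1):
                    (\lnot p3 \to p2): β-rule — branch into \lnot \lnot p3  //  p2.
                      branch 1.1.1.1.2.1 (add \lnot \lnot p3):
                        × closes — contains both p3 and \lnot p3.
                      branch 1.1.1.1.2.2 (add p2):
                        ○ open, literals {p1=1, p2=1, p3=0, p4=1}.
              branch 1.1.1.2 (add \lnot ((\lnot p3 \to p2) \land p4), \lnot (p1 \lor p1)):
                \lnot (p1 \lor p1): α-rule — add \lnot p1, \lnot p1.
                \lnot ((\lnot p3 \to p2) \land p4): β-rule — branch into \lnot (\lnot p3 \to p2)  //  \lnot p4.
                  branch 1.1.1.2.1 (add \lnot (\lnot p3 \to p2)):
                    \lnot (\lnot p3 \to p2): α-rule — add \lnot p3, \lnot p2.
                    ○ open, literals {p1=0, p2=0, p3=0}.
                  branch 1.1.1.2.2 (add \lnot p4):
                    ○ open, literals {p1=0, p3=0, p4=0}.
          branch 1.1.2 (add p4):
            ○ open, literals {p3=0, p4=1}.
      branch 1.2 (add \lnot ((((\lnot p3 \to p2) \land p4) \leftrightarrow (p1 \lor p1)) \lor p4), \lnot \lnot p3):
        \lnot ((((\lnot p3 \to p2) \land p4) \leftrightarrow (p1 \lor p1)) \lor p4): α-rule — add \lnot (((\lnot p3 \to p2) \land p4) \leftrightarrow (p1 \lor p1)), \lnot p4.
        \lnot (((\lnot p3 \to p2) \land p4) \leftrightarrow (p1 \lor p1)): β-rule — branch into ((\lnot p3 \to p2) \land p4), \lnot (p1 \lor p1)  //  \lnot ((\lnot p3 \to p2) \land p4), (p1 \lor p1).
          branch 1.2.1 (add ((\lnot p3 \to p2) \land p4), \lnot (p1 \lor p1)):
            ((\lnot p3 \to p2) \land p4): α-rule — add (\lnot p3 \to p2), p4.
            × closes — contains both p4 and \lnot p4.
          branch 1.2.2 (add \lnot ((\lnot p3 \to p2) \land p4), (p1 \lor p1)):
            \lnot ((\lnot p3 \to p2) \land p4): β-rule — branch into \lnot (\lnot p3 \to p2)  //  \lnot p4.
              branch 1.2.2.1 (add \lnot (\lnot p3 \to p2)):
                \lnot (\lnot p3 \to p2): α-rule — add \lnot p3, \lnot p2.
                × closes — contains both p3 and \lnot p3.
              branch 1.2.2.2 (add \lnot p4):
                (p1 \lor p1): β-rule — branch into p1  //  p1.
                  branch 1.2.2.2.1 (add p1):
                    ○ open, literals {p1=1, p3=1, p4=0}.
                  branch 1.2.2.2.2 (add p1):
                    ○ open, literals {p1=1, p3=1, p4=0}.
  branch 2 (add (\lnot p3 \land \lnot p4)):
    (\lnot p3 \land \lnot p4): α-rule — add \lnot p3, \lnot p4.
    ○ open, literals {p3=0, p4=0}.
4 branches closed, 8 open.
An open branch gives a satisfying assignment: p1=1, p2=1, p3=0, p4=1.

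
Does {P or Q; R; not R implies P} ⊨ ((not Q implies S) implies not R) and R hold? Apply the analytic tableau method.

Initial set: {(P or Q); R; (not R implies P); not (((not Q implies S) implies not R) and R)}.
(P or Q): β-rule — branch into P  //  Q.
  branch 1 (add P):
    (not R implies P): β-rule — branch into not not R  //  P.
      branch 1.1 (add not not R):
        not (((not Q implies S) implies not R) and R): β-rule — branch into not ((not Q implies S) implies not R)  //  not R.
          branch 1.1.1 (add not ((not Q implies S) implies not R)):
            not ((not Q implies S) implies not R): α-rule — add (not Q implies S), not not R.
            (not Q implies S): β-rule — branch into not not Q  //  S.
              branch 1.1.1.1 (add not not Q):
                ○ open, literals {P=true, Q=true, R=true}.
              branch 1.1.1.2 (add S):
                ○ open, literals {P=true, R=true, S=true}.
          branch 1.1.2 (add not R):
            × closes — contains both R and not R.
      branch 1.2 (add P):
        not (((not Q implies S) implies not R) and R): β-rule — branch into not ((not Q implies S) implies not R)  //  not R.
          branch 1.2.1 (add not ((not Q implies S) implies not R)):
            not ((not Q implies S) implies not R): α-rule — add (not Q implies S), not not R.
            (not Q implies S): β-rule — branch into not not Q  //  S.
              branch 1.2.1.1 (add not not Q):
                ○ open, literals {P=true, Q=true, R=true}.
              branch 1.2.1.2 (add S):
                ○ open, literals {P=true, R=true, S=true}.
          branch 1.2.2 (add not R):
            × closes — contains both R and not R.
  branch 2 (add Q):
    (not R implies P): β-rule — branch into not not R  //  P.
      branch 2.1 (add not not R):
        not (((not Q implies S) implies not R) and R): β-rule — branch into not ((not Q implies S) implies not R)  //  not R.
          branch 2.1.1 (add not ((not Q implies S) implies not R)):
            not ((not Q implies S) implies not R): α-rule — add (not Q implies S), not not R.
            (not Q implies S): β-rule — branch into not not Q  //  S.
              branch 2.1.1.1 (add not not Q):
                ○ open, literals {Q=true, R=true}.
              branch 2.1.1.2 (add S):
                ○ open, literals {Q=true, R=true, S=true}.
          branch 2.1.2 (add not R):
            × closes — contains both R and not R.
      branch 2.2 (add P):
        not (((not Q implies S) implies not R) and R): β-rule — branch into not ((not Q implies S) implies not R)  //  not R.
          branch 2.2.1 (add not ((not Q implies S) implies not R)):
            not ((not Q implies S) implies not R): α-rule — add (not Q implies S), not not R.
            (not Q implies S): β-rule — branch into not not Q  //  S.
              branch 2.2.1.1 (add not not Q):
                ○ open, literals {P=true, Q=true, R=true}.
              branch 2.2.1.2 (add S):
                ○ open, literals {P=true, Q=true, R=true, S=true}.
          branch 2.2.2 (add not R):
            × closes — contains both R and not R.
4 branches closed, 8 open.
An open branch gives a countermodel: P=true, Q=true, R=true (unmentioned atoms arbitrary); the premises hold there but the conclusion fails.

No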